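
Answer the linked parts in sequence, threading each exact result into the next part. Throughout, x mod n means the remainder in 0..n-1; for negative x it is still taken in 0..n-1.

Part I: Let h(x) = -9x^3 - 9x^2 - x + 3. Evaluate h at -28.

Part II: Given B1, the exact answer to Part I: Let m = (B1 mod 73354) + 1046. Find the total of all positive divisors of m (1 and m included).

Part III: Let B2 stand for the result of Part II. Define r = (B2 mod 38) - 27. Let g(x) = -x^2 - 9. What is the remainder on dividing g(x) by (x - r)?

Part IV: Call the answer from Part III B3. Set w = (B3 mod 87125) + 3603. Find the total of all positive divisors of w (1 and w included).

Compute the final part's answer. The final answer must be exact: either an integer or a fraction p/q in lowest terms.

Part I: -9*(-28)^3 - 9*(-28)^2 - 1*(-28)^1 + 3 = (197568) + (-7056) + (28) + (3) = 190543; answer 190543
Part II: B1 = 190543; m = 44881; 44881 = 37 * 1213; sigma = (1 + 37) * (1 + 1213) = 38 * 1214 = 46132; answer 46132
Part III: B2 = 46132; r = -27; remainder = value at the root: -1*(-27)^2 - 9 = (-729) + (-9) = -738; answer -738
Part IV: B3 = -738; w = 89990; 89990 = 2 * 5 * 8999; sigma = (1 + 2) * (1 + 5) * (1 + 8999) = 3 * 6 * 9000 = 162000; answer 162000

162000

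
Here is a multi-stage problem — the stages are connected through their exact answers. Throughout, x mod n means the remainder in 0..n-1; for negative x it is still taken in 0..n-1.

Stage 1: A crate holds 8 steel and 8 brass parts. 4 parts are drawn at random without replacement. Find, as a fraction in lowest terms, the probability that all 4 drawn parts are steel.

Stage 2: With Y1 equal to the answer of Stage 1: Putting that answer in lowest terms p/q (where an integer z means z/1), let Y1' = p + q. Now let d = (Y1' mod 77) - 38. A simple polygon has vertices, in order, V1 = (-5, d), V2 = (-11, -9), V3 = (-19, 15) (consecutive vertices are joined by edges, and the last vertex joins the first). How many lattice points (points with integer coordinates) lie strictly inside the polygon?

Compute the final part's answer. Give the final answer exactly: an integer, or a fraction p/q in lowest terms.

Stage 1: total draws C(16,4) = 1820; favorable C(8,4) = 70; P = 1/26; answer 1/26
Stage 2: Y1 = 1/26; threaded value p + q = 27; d = -11; cross terms: (-5*-9 - -11*-11)=-76, (-11*15 - -19*-9)=-336, (-19*-11 - -5*15)=284; twice the area = |-128| = 128; area = 64; boundary points = 2 + 8 + 2 = 12; strictly interior points = area - boundary/2 + 1 = 59; answer 59

59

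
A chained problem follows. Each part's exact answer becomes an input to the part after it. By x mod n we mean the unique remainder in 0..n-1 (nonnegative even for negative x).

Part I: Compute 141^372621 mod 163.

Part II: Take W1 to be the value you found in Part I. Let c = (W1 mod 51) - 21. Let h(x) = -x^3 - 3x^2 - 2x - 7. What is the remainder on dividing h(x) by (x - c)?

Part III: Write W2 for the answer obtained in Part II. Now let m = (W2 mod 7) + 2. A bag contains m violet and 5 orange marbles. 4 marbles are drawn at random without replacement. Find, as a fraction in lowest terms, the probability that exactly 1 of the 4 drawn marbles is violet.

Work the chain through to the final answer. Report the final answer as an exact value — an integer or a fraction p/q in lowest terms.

Part I: squarings mod 163: 141^1=141, 141^2=158, 141^4=25, 141^8=136, 141^16=77, 141^32=61, 141^64=135, 141^128=132, 141^256=146, 141^512=126, 141^1024=65, 141^2048=150, 141^4096=6, 141^8192=36, 141^16384=155, 141^32768=64, 141^65536=21, 141^131072=115, 141^262144=22; 141^372621 = 141^1 * 141^4 * 141^8 * 141^128 * 141^256 * 141^512 * 141^1024 * 141^2048 * 141^8192 * 141^32768 * 141^65536 * 141^262144 = 30 (mod 163); answer 30
Part II: W1 = 30; c = 9; remainder = value at the root: -1*(9)^3 - 3*(9)^2 - 2*(9)^1 - 7 = (-729) + (-243) + (-18) + (-7) = -997; answer -997
Part III: W2 = -997; m = 6; total draws C(11,4) = 330; favorable C(6,1)*C(5,3) = 60; P = 2/11; answer 2/11

2/11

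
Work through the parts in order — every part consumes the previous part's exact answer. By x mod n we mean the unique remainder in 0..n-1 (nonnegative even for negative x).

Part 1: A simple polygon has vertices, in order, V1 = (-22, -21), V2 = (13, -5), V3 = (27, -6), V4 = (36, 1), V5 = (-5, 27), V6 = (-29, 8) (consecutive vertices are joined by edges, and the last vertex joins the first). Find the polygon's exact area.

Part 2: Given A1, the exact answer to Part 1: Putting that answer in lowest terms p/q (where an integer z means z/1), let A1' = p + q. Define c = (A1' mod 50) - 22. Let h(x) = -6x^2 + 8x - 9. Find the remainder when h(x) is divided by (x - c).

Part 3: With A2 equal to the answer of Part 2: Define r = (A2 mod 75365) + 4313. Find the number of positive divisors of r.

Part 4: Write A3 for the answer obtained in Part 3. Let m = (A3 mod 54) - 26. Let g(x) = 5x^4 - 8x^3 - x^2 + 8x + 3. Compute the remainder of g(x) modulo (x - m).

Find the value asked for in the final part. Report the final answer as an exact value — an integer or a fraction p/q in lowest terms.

1768707

Part 1: cross terms: (-22*-5 - 13*-21)=383, (13*-6 - 27*-5)=57, (27*1 - 36*-6)=243, (36*27 - -5*1)=977, (-5*8 - -29*27)=743, (-29*-21 - -22*8)=785; twice the area = |3188| = 3188; area = 1594; answer 1594
Part 2: A1 = 1594; threaded value p + q = 1595; c = 23; remainder = value at the root: -6*(23)^2 + 8*(23)^1 - 9 = (-3174) + (184) + (-9) = -2999; answer -2999
Part 3: A2 = -2999; r = 76679; 76679 is prime, so its only divisors are 1 and 76679; count = 2; answer 2
Part 4: A3 = 2; m = -24; remainder = value at the root: 5*(-24)^4 - 8*(-24)^3 - 1*(-24)^2 + 8*(-24)^1 + 3 = (1658880) + (110592) + (-576) + (-192) + (3) = 1768707; answer 1768707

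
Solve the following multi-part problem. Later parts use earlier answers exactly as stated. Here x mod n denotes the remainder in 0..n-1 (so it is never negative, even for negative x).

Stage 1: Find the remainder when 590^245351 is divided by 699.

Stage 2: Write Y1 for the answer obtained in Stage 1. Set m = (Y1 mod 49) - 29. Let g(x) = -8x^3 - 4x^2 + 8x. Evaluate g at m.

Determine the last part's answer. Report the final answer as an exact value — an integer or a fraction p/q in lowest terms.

Stage 1: squarings mod 699: 590^1=590, 590^2=697, 590^4=4, 590^8=16, 590^16=256, 590^32=529, 590^64=241, 590^128=64, 590^256=601, 590^512=517, 590^1024=271, 590^2048=46, 590^4096=19, 590^8192=361, 590^16384=307, 590^32768=583, 590^65536=175, 590^131072=568; 590^245351 = 590^1 * 590^2 * 590^4 * 590^32 * 590^64 * 590^512 * 590^1024 * 590^2048 * 590^4096 * 590^8192 * 590^32768 * 590^65536 * 590^131072 = 692 (mod 699); answer 692
Stage 2: Y1 = 692; m = -23; -8*(-23)^3 - 4*(-23)^2 + 8*(-23)^1 = (97336) + (-2116) + (-184) = 95036; answer 95036

95036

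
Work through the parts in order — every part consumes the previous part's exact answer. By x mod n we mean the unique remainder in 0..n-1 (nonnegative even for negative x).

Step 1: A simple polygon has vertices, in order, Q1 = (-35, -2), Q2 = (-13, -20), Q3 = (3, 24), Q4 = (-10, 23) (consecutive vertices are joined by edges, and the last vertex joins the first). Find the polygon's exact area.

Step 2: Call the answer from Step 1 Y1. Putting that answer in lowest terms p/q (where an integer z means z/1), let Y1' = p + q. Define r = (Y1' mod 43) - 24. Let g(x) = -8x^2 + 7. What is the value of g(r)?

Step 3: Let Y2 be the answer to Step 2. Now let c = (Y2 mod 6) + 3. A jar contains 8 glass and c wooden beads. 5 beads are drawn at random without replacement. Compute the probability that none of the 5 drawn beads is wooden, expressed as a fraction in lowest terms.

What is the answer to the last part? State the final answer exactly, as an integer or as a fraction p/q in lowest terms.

Step 1: cross terms: (-35*-20 - -13*-2)=674, (-13*24 - 3*-20)=-252, (3*23 - -10*24)=309, (-10*-2 - -35*23)=825; twice the area = |1556| = 1556; area = 778; answer 778
Step 2: Y1 = 778; threaded value p + q = 779; r = -19; -8*(-19)^2 + 7 = (-2888) + (7) = -2881; answer -2881
Step 3: Y2 = -2881; c = 8; total draws C(16,5) = 4368; favorable C(8,5) = 56; P = 1/78; answer 1/78

1/78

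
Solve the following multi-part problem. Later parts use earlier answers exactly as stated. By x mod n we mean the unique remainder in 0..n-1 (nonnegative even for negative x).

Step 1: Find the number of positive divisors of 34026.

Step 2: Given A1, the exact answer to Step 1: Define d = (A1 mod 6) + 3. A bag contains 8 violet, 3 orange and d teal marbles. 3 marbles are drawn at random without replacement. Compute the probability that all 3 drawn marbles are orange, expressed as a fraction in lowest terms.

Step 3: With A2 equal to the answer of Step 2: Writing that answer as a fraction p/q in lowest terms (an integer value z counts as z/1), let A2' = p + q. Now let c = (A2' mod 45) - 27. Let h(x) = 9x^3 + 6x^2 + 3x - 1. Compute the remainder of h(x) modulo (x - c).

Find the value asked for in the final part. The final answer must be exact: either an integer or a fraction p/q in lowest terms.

Step 1: 34026 = 2 * 3 * 53 * 107; number of divisors = (1+1) * (1+1) * (1+1) * (1+1) = 16; answer 16
Step 2: A1 = 16; d = 7; total draws C(18,3) = 816; favorable C(3,3) = 1; P = 1/816; answer 1/816
Step 3: A2 = 1/816; threaded value p + q = 817; c = -20; remainder = value at the root: 9*(-20)^3 + 6*(-20)^2 + 3*(-20)^1 - 1 = (-72000) + (2400) + (-60) + (-1) = -69661; answer -69661

-69661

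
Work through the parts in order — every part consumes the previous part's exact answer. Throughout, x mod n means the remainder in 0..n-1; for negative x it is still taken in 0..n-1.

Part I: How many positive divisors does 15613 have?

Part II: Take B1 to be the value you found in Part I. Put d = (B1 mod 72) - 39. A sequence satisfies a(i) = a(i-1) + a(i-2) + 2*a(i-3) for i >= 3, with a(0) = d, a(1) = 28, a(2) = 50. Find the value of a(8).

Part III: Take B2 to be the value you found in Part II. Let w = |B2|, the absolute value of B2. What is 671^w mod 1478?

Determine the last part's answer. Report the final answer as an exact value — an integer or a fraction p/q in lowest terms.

Part I: 15613 = 13 * 1201; number of divisors = (1+1) * (1+1) = 4; answer 4
Part II: B1 = 4; d = -35; a(3) = 1*(50) + 1*(28) + 2*(-35) = 8; iterating: a(3)=8, a(4)=114, a(5)=222, a(6)=352, a(7)=802, a(8)=1598; answer 1598
Part III: B2 = 1598; w = 1598; squarings mod 1478: 671^1=671, 671^2=929, 671^4=1367, 671^8=497, 671^16=183, 671^32=973, 671^64=809, 671^128=1205, 671^256=629, 671^512=1015, 671^1024=59; 671^1598 = 671^2 * 671^4 * 671^8 * 671^16 * 671^32 * 671^512 * 671^1024 = 593 (mod 1478); answer 593

593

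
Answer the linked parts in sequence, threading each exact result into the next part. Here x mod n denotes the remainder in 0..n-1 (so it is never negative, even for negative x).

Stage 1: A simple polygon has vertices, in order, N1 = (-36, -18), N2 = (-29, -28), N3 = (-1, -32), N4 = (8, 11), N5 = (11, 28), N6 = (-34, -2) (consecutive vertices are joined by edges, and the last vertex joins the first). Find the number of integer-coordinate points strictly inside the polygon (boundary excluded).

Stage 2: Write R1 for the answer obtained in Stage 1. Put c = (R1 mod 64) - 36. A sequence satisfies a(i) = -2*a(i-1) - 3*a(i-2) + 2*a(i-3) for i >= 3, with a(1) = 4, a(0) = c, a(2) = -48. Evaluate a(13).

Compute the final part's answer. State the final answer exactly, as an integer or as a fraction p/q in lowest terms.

Stage 1: cross terms: (-36*-28 - -29*-18)=486, (-29*-32 - -1*-28)=900, (-1*11 - 8*-32)=245, (8*28 - 11*11)=103, (11*-2 - -34*28)=930, (-34*-18 - -36*-2)=540; twice the area = |3204| = 3204; area = 1602; boundary points = 1 + 4 + 1 + 1 + 15 + 2 = 24; strictly interior points = area - boundary/2 + 1 = 1591; answer 1591
Stage 2: R1 = 1591; c = 19; a(3) = -2*(-48) - 3*(4) + 2*(19) = 122; iterating: a(3)=122, a(4)=-92, a(5)=-278, a(6)=1076, a(7)=-1502, a(8)=-780, a(9)=8218, a(10)=-17100, a(11)=7986, a(12)=51764, a(13)=-161686; answer -161686

-161686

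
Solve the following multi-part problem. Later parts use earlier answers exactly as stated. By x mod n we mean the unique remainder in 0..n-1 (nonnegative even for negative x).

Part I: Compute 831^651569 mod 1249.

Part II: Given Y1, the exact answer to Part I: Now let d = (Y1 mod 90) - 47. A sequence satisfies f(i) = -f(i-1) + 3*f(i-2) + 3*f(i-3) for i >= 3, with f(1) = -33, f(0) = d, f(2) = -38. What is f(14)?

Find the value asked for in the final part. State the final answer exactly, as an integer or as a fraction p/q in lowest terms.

-40442

Part I: squarings mod 1249: 831^1=831, 831^2=1113, 831^4=1010, 831^8=916, 831^16=977, 831^32=293, 831^64=917, 831^128=312, 831^256=1171, 831^512=1088, 831^1024=941, 831^2048=1189, 831^4096=1102, 831^8192=376, 831^16384=239, 831^32768=916, 831^65536=977, 831^131072=293, 831^262144=917, 831^524288=312; 831^651569 = 831^1 * 831^16 * 831^32 * 831^256 * 831^4096 * 831^8192 * 831^16384 * 831^32768 * 831^65536 * 831^524288 = 406 (mod 1249); answer 406
Part II: Y1 = 406; d = -1; f(3) = -1*(-38) + 3*(-33) + 3*(-1) = -64; iterating: f(3)=-64, f(4)=-149, f(5)=-157, f(6)=-482, f(7)=-436, f(8)=-1481, f(9)=-1273, f(10)=-4478, f(11)=-3784, f(12)=-13469, f(13)=-11317, f(14)=-40442; answer -40442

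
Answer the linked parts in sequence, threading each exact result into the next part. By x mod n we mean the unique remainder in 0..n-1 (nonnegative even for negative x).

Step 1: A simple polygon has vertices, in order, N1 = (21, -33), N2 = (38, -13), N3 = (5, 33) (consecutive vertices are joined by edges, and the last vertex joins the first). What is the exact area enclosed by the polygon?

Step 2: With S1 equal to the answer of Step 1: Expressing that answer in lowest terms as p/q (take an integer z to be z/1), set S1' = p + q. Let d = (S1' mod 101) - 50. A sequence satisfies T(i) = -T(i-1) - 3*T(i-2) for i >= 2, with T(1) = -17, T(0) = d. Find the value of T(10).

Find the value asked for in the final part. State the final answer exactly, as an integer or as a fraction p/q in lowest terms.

-7243

Step 1: cross terms: (21*-13 - 38*-33)=981, (38*33 - 5*-13)=1319, (5*-33 - 21*33)=-858; twice the area = |1442| = 1442; area = 721; answer 721
Step 2: S1 = 721; threaded value p + q = 722; d = -35; T(2) = -1*(-17) - 3*(-35) = 122; iterating: T(2)=122, T(3)=-71, T(4)=-295, T(5)=508, T(6)=377, T(7)=-1901, T(8)=770, T(9)=4933, T(10)=-7243; answer -7243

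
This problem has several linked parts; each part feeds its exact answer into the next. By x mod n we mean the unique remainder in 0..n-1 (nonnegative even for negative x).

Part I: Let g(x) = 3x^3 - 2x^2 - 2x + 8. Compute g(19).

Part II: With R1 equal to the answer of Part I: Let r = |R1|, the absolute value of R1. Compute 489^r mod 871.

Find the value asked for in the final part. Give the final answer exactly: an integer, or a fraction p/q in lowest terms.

515

Part I: 3*(19)^3 - 2*(19)^2 - 2*(19)^1 + 8 = (20577) + (-722) + (-38) + (8) = 19825; answer 19825
Part II: R1 = 19825; r = 19825; squarings mod 871: 489^1=489, 489^2=467, 489^4=339, 489^8=820, 489^16=859, 489^32=144, 489^64=703, 489^128=352, 489^256=222, 489^512=508, 489^1024=248, 489^2048=534, 489^4096=339, 489^8192=820, 489^16384=859; 489^19825 = 489^1 * 489^16 * 489^32 * 489^64 * 489^256 * 489^1024 * 489^2048 * 489^16384 = 515 (mod 871); answer 515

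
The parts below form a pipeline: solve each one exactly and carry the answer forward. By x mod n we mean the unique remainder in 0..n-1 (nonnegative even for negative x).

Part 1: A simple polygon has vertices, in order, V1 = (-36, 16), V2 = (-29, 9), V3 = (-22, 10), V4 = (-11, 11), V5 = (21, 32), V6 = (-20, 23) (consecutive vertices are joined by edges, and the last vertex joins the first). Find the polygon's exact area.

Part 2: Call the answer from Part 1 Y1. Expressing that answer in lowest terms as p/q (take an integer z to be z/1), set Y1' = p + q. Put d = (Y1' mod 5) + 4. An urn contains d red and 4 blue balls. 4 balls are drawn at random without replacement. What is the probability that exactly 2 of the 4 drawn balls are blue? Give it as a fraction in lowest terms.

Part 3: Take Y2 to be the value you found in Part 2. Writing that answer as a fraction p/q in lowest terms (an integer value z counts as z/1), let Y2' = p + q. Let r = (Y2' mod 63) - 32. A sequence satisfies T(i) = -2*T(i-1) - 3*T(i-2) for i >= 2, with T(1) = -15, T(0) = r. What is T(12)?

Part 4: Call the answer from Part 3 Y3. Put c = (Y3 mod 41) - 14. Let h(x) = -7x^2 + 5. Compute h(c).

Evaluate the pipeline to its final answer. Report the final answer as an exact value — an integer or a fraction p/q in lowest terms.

-842

Part 1: cross terms: (-36*9 - -29*16)=140, (-29*10 - -22*9)=-92, (-22*11 - -11*10)=-132, (-11*32 - 21*11)=-583, (21*23 - -20*32)=1123, (-20*16 - -36*23)=508; twice the area = |964| = 964; area = 482; answer 482
Part 2: Y1 = 482; threaded value p + q = 483; d = 7; total draws C(11,4) = 330; favorable C(4,2)*C(7,2) = 126; P = 21/55; answer 21/55
Part 3: Y2 = 21/55; threaded value p + q = 76; r = -19; T(2) = -2*(-15) - 3*(-19) = 87; iterating: T(2)=87, T(3)=-129, T(4)=-3, T(5)=393, T(6)=-777, T(7)=375, T(8)=1581, T(9)=-4287, T(10)=3831, T(11)=5199, T(12)=-21891; answer -21891
Part 4: Y3 = -21891; c = -11; -7*(-11)^2 + 5 = (-847) + (5) = -842; answer -842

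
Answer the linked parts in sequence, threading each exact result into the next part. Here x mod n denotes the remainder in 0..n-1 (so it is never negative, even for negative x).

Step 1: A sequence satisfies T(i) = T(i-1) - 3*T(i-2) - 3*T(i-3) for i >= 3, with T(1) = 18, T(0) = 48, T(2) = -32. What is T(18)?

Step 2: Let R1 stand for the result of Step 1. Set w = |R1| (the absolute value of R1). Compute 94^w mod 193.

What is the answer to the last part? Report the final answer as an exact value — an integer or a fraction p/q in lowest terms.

Step 1: T(3) = 1*(-32) - 3*(18) - 3*(48) = -230; iterating: T(3)=-230, T(4)=-188, T(5)=598, T(6)=1852, T(7)=622, T(8)=-6728, T(9)=-14150, T(10)=4168, T(11)=66802, T(12)=96748, T(13)=-116162, T(14)=-606812, T(15)=-548570, T(16)=1620352, T(17)=5086498, T(18)=1871152; answer 1871152
Step 2: R1 = 1871152; w = 1871152; squarings mod 193: 94^1=94, 94^2=151, 94^4=27, 94^8=150, 94^16=112, 94^32=192, 94^64=1, 94^128=1, 94^256=1, 94^512=1, 94^1024=1, 94^2048=1, 94^4096=1, 94^8192=1, 94^16384=1, 94^32768=1, 94^65536=1, 94^131072=1, 94^262144=1, 94^524288=1, 94^1048576=1; 94^1871152 = 94^16 * 94^32 * 94^256 * 94^1024 * 94^2048 * 94^32768 * 94^262144 * 94^524288 * 94^1048576 = 81 (mod 193); answer 81

81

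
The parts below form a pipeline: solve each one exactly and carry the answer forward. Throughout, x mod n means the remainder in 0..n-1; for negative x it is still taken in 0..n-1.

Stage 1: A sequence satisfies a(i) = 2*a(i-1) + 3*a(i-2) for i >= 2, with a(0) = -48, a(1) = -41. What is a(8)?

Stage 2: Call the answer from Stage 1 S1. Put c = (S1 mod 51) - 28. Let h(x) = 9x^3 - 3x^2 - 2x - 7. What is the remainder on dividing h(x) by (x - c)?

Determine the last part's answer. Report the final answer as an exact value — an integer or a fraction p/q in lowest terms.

Stage 1: a(2) = 2*(-41) + 3*(-48) = -226; iterating: a(2)=-226, a(3)=-575, a(4)=-1828, a(5)=-5381, a(6)=-16246, a(7)=-48635, a(8)=-146008; answer -146008
Stage 2: S1 = -146008; c = -23; remainder = value at the root: 9*(-23)^3 - 3*(-23)^2 - 2*(-23)^1 - 7 = (-109503) + (-1587) + (46) + (-7) = -111051; answer -111051

-111051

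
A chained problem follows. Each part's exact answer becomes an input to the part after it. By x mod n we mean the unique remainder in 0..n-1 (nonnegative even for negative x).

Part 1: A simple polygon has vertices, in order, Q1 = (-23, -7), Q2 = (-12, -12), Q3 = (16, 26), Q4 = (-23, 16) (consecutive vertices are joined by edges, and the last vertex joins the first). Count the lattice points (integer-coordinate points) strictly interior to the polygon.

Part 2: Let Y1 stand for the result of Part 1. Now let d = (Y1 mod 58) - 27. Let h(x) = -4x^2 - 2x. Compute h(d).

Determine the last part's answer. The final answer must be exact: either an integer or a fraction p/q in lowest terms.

-240

Part 1: cross terms: (-23*-12 - -12*-7)=192, (-12*26 - 16*-12)=-120, (16*16 - -23*26)=854, (-23*-7 - -23*16)=529; twice the area = |1455| = 1455; area = 1455/2; boundary points = 1 + 2 + 1 + 23 = 27; strictly interior points = area - boundary/2 + 1 = 715; answer 715
Part 2: Y1 = 715; d = -8; -4*(-8)^2 - 2*(-8)^1 = (-256) + (16) = -240; answer -240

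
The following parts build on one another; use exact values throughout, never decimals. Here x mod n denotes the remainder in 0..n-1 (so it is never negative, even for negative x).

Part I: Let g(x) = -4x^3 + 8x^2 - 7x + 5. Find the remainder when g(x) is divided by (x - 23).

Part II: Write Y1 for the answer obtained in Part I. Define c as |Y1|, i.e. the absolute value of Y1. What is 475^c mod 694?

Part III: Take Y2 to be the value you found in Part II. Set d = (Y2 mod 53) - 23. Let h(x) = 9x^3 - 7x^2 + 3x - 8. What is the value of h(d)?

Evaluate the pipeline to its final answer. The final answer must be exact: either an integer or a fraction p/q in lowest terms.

Part I: remainder = value at the root: -4*(23)^3 + 8*(23)^2 - 7*(23)^1 + 5 = (-48668) + (4232) + (-161) + (5) = -44592; answer -44592
Part II: Y1 = -44592; c = 44592; squarings mod 694: 475^1=475, 475^2=75, 475^4=73, 475^8=471, 475^16=455, 475^32=213, 475^64=259, 475^128=457, 475^256=649, 475^512=637, 475^1024=473, 475^2048=261, 475^4096=109, 475^8192=83, 475^16384=643, 475^32768=519; 475^44592 = 475^16 * 475^32 * 475^512 * 475^1024 * 475^2048 * 475^8192 * 475^32768 = 615 (mod 694); answer 615
Part III: Y2 = 615; d = 9; 9*(9)^3 - 7*(9)^2 + 3*(9)^1 - 8 = (6561) + (-567) + (27) + (-8) = 6013; answer 6013

6013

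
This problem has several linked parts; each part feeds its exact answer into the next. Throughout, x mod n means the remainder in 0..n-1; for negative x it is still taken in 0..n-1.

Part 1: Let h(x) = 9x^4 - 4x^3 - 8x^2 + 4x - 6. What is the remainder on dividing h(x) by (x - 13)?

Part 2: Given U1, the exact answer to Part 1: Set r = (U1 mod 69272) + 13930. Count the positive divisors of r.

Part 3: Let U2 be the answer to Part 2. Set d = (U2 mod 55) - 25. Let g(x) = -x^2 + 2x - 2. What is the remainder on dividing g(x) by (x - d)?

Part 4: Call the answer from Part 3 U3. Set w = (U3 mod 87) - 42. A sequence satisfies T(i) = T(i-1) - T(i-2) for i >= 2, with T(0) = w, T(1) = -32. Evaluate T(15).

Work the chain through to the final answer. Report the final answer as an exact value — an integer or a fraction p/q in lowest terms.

10

Part 1: remainder = value at the root: 9*(13)^4 - 4*(13)^3 - 8*(13)^2 + 4*(13)^1 - 6 = (257049) + (-8788) + (-1352) + (52) + (-6) = 246955; answer 246955
Part 2: U1 = 246955; r = 53069; 53069 is prime, so its only divisors are 1 and 53069; count = 2; answer 2
Part 3: U2 = 2; d = -23; remainder = value at the root: -1*(-23)^2 + 2*(-23)^1 - 2 = (-529) + (-46) + (-2) = -577; answer -577
Part 4: U3 = -577; w = -10; T(2) = 1*(-32) - 1*(-10) = -22; iterating: T(2)=-22, T(3)=10, T(4)=32, T(5)=22, T(6)=-10, T(7)=-32, T(8)=-22, T(9)=10, T(10)=32, T(11)=22, T(12)=-10, T(13)=-32, T(14)=-22, T(15)=10; answer 10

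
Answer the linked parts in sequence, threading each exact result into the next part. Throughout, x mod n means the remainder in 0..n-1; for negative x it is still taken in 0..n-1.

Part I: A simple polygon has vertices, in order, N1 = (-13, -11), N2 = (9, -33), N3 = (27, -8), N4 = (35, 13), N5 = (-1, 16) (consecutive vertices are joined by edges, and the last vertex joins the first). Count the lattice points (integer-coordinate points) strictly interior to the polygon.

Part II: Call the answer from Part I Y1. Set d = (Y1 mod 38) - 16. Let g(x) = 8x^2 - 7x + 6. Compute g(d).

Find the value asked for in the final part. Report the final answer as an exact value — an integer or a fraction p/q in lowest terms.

Part I: cross terms: (-13*-33 - 9*-11)=528, (9*-8 - 27*-33)=819, (27*13 - 35*-8)=631, (35*16 - -1*13)=573, (-1*-11 - -13*16)=219; twice the area = |2770| = 2770; area = 1385; boundary points = 22 + 1 + 1 + 3 + 3 = 30; strictly interior points = area - boundary/2 + 1 = 1371; answer 1371
Part II: Y1 = 1371; d = -13; 8*(-13)^2 - 7*(-13)^1 + 6 = (1352) + (91) + (6) = 1449; answer 1449

1449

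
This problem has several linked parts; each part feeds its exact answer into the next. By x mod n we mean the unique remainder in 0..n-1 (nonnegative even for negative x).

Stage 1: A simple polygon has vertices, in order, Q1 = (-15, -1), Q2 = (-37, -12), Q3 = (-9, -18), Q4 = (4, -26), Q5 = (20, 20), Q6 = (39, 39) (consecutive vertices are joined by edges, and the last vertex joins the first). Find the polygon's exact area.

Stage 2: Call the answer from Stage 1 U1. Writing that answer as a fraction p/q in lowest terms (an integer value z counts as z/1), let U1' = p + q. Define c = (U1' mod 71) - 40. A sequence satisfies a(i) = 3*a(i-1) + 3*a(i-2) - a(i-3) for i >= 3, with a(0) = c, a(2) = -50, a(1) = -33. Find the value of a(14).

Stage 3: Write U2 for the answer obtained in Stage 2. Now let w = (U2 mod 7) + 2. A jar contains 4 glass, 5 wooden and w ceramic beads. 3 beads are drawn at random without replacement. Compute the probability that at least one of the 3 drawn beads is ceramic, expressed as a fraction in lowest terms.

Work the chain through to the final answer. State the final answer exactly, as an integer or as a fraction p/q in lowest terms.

Stage 1: cross terms: (-15*-12 - -37*-1)=143, (-37*-18 - -9*-12)=558, (-9*-26 - 4*-18)=306, (4*20 - 20*-26)=600, (20*39 - 39*20)=0, (39*-1 - -15*39)=546; twice the area = |2153| = 2153; area = 2153/2; answer 2153/2
Stage 2: U1 = 2153/2; threaded value p + q = 2155; c = -15; a(3) = 3*(-50) + 3*(-33) - 1*(-15) = -234; iterating: a(3)=-234, a(4)=-819, a(5)=-3109, a(6)=-11550, a(7)=-43158, a(8)=-161015, a(9)=-600969, a(10)=-2242794, a(11)=-8370274, a(12)=-31238235, a(13)=-116582733, a(14)=-435092630; answer -435092630
Stage 3: U2 = -435092630; w = 2; total draws C(11,3) = 165; complement C(9,3) = 84; favorable 165 - 84 = 81; P = 27/55; answer 27/55

27/55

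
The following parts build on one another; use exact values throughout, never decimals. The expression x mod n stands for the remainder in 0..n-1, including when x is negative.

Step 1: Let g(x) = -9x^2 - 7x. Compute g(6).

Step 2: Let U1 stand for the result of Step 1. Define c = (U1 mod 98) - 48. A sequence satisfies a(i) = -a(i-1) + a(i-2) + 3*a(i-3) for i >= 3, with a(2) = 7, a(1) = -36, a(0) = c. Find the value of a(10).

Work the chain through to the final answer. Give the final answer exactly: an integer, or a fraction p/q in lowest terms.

-353

Step 1: -9*(6)^2 - 7*(6)^1 = (-324) + (-42) = -366; answer -366
Step 2: U1 = -366; c = -22; a(3) = -1*(7) + 1*(-36) + 3*(-22) = -109; iterating: a(3)=-109, a(4)=8, a(5)=-96, a(6)=-223, a(7)=151, a(8)=-662, a(9)=144, a(10)=-353; answer -353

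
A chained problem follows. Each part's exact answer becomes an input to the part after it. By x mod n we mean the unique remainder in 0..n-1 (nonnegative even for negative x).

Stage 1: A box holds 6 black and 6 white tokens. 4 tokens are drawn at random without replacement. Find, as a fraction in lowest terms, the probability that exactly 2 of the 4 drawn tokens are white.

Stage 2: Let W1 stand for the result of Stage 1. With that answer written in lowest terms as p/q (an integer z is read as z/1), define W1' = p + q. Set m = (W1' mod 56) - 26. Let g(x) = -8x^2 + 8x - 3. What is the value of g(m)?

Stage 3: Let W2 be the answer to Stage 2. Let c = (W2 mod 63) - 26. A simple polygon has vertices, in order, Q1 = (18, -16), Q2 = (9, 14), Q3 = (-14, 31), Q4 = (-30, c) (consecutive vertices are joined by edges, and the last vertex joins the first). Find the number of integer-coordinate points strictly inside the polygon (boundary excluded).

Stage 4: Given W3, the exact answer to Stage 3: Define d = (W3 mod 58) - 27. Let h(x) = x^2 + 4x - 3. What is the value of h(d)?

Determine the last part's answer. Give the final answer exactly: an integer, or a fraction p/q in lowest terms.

Stage 1: total draws C(12,4) = 495; favorable C(6,2)*C(6,2) = 225; P = 5/11; answer 5/11
Stage 2: W1 = 5/11; threaded value p + q = 16; m = -10; -8*(-10)^2 + 8*(-10)^1 - 3 = (-800) + (-80) + (-3) = -883; answer -883
Stage 3: W2 = -883; c = 36; cross terms: (18*14 - 9*-16)=396, (9*31 - -14*14)=475, (-14*36 - -30*31)=426, (-30*-16 - 18*36)=-168; twice the area = |1129| = 1129; area = 1129/2; boundary points = 3 + 1 + 1 + 4 = 9; strictly interior points = area - boundary/2 + 1 = 561; answer 561
Stage 4: W3 = 561; d = 12; 1*(12)^2 + 4*(12)^1 - 3 = (144) + (48) + (-3) = 189; answer 189

189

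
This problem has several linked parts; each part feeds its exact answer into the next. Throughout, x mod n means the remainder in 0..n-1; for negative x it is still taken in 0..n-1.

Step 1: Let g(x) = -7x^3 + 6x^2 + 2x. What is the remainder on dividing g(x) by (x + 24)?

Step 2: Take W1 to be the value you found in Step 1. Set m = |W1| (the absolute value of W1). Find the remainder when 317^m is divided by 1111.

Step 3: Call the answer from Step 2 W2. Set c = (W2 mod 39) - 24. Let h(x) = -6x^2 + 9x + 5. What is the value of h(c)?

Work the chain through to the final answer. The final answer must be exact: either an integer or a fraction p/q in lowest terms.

Step 1: remainder = value at the root: -7*(-24)^3 + 6*(-24)^2 + 2*(-24)^1 = (96768) + (3456) + (-48) = 100176; answer 100176
Step 2: W1 = 100176; m = 100176; squarings mod 1111: 317^1=317, 317^2=499, 317^4=137, 317^8=993, 317^16=592, 317^32=499, 317^64=137, 317^128=993, 317^256=592, 317^512=499, 317^1024=137, 317^2048=993, 317^4096=592, 317^8192=499, 317^16384=137, 317^32768=993, 317^65536=592; 317^100176 = 317^16 * 317^64 * 317^256 * 317^512 * 317^1024 * 317^32768 * 317^65536 = 592 (mod 1111); answer 592
Step 3: W2 = 592; c = -17; -6*(-17)^2 + 9*(-17)^1 + 5 = (-1734) + (-153) + (5) = -1882; answer -1882

-1882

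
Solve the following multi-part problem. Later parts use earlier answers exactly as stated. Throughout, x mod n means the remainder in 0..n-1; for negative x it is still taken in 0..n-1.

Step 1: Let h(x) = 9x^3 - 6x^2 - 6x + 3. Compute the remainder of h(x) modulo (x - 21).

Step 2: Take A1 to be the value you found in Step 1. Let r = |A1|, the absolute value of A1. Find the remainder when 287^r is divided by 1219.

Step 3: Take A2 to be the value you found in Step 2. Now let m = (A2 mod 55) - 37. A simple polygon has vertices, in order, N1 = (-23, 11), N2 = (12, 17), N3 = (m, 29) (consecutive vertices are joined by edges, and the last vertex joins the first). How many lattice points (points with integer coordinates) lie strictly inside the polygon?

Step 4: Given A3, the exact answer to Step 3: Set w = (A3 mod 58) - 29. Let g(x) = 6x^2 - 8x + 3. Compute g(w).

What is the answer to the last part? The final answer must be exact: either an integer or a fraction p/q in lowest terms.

Step 1: remainder = value at the root: 9*(21)^3 - 6*(21)^2 - 6*(21)^1 + 3 = (83349) + (-2646) + (-126) + (3) = 80580; answer 80580
Step 2: A1 = 80580; r = 80580; squarings mod 1219: 287^1=287, 287^2=696, 287^4=473, 287^8=652, 287^16=892, 287^32=876, 287^64=625, 287^128=545, 287^256=808, 287^512=699, 287^1024=1001, 287^2048=1202, 287^4096=289, 287^8192=629, 287^16384=685, 287^32768=1129, 287^65536=786; 287^80580 = 287^4 * 287^64 * 287^128 * 287^512 * 287^2048 * 287^4096 * 287^8192 * 287^65536 = 823 (mod 1219); answer 823
Step 3: A2 = 823; m = 16; cross terms: (-23*17 - 12*11)=-523, (12*29 - 16*17)=76, (16*11 - -23*29)=843; twice the area = |396| = 396; area = 198; boundary points = 1 + 4 + 3 = 8; strictly interior points = area - boundary/2 + 1 = 195; answer 195
Step 4: A3 = 195; w = -8; 6*(-8)^2 - 8*(-8)^1 + 3 = (384) + (64) + (3) = 451; answer 451

451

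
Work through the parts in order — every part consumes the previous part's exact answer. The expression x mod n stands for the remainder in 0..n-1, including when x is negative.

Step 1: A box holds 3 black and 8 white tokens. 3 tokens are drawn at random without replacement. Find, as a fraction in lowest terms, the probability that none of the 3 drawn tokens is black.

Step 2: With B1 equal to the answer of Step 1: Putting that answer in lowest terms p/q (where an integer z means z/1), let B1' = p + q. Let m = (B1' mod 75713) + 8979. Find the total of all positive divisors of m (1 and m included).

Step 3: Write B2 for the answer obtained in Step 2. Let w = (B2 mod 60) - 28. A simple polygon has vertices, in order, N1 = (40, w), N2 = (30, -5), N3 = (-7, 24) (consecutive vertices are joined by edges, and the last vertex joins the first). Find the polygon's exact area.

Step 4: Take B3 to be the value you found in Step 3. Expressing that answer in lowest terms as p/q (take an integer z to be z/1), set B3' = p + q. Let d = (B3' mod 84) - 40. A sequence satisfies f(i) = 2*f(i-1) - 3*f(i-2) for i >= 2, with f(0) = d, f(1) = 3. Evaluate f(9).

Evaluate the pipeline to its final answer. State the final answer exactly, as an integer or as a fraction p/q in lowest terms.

-5997

Step 1: total draws C(11,3) = 165; favorable C(8,3) = 56; P = 56/165; answer 56/165
Step 2: B1 = 56/165; threaded value p + q = 221; m = 9200; 9200 = 2^4 * 5^2 * 23; sigma = (1 + 2 + 4 + 8 + 16) * (1 + 5 + 25) * (1 + 23) = 31 * 31 * 24 = 23064; answer 23064
Step 3: B2 = 23064; w = -4; cross terms: (40*-5 - 30*-4)=-80, (30*24 - -7*-5)=685, (-7*-4 - 40*24)=-932; twice the area = |-327| = 327; area = 327/2; answer 327/2
Step 4: B3 = 327/2; threaded value p + q = 329; d = 37; f(2) = 2*(3) - 3*(37) = -105; iterating: f(2)=-105, f(3)=-219, f(4)=-123, f(5)=411, f(6)=1191, f(7)=1149, f(8)=-1275, f(9)=-5997; answer -5997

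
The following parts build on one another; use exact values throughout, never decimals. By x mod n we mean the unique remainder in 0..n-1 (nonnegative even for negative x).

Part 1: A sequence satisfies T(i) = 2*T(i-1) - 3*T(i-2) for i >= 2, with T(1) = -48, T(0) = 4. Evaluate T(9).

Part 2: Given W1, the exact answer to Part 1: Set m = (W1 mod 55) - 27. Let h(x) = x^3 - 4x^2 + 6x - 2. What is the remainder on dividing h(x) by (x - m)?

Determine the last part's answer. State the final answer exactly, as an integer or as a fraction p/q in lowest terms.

Part 1: T(2) = 2*(-48) - 3*(4) = -108; iterating: T(2)=-108, T(3)=-72, T(4)=180, T(5)=576, T(6)=612, T(7)=-504, T(8)=-2844, T(9)=-4176; answer -4176
Part 2: W1 = -4176; m = -23; remainder = value at the root: 1*(-23)^3 - 4*(-23)^2 + 6*(-23)^1 - 2 = (-12167) + (-2116) + (-138) + (-2) = -14423; answer -14423

-14423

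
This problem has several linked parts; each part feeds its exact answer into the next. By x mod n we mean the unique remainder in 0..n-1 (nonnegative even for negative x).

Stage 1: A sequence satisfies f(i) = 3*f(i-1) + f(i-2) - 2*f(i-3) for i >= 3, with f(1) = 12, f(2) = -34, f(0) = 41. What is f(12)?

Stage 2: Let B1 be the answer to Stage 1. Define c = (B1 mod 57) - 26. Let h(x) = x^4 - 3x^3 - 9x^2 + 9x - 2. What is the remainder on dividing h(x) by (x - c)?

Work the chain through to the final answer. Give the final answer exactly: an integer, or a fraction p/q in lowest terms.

-46

Stage 1: f(3) = 3*(-34) + 1*(12) - 2*(41) = -172; iterating: f(3)=-172, f(4)=-574, f(5)=-1826, f(6)=-5708, f(7)=-17802, f(8)=-55462, f(9)=-172772, f(10)=-538174, f(11)=-1676370, f(12)=-5221740; answer -5221740
Stage 2: B1 = -5221740; c = 4; remainder = value at the root: 1*(4)^4 - 3*(4)^3 - 9*(4)^2 + 9*(4)^1 - 2 = (256) + (-192) + (-144) + (36) + (-2) = -46; answer -46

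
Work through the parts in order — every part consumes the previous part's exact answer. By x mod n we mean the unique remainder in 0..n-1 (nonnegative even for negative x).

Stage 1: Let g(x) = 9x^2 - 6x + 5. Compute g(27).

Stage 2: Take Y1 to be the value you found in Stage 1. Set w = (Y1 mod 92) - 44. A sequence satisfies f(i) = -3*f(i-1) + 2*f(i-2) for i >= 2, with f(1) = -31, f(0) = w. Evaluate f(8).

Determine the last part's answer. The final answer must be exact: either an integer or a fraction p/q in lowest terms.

Stage 1: 9*(27)^2 - 6*(27)^1 + 5 = (6561) + (-162) + (5) = 6404; answer 6404
Stage 2: Y1 = 6404; w = 12; f(2) = -3*(-31) + 2*(12) = 117; iterating: f(2)=117, f(3)=-413, f(4)=1473, f(5)=-5245, f(6)=18681, f(7)=-66533, f(8)=236961; answer 236961

236961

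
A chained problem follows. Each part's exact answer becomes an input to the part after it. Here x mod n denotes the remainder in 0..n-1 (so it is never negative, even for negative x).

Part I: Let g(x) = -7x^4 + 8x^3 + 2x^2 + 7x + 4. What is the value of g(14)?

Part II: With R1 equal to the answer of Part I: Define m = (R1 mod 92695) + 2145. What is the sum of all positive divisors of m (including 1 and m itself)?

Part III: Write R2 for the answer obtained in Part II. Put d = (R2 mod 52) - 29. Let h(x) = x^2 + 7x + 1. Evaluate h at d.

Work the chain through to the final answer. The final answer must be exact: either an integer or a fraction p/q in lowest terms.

Part I: -7*(14)^4 + 8*(14)^3 + 2*(14)^2 + 7*(14)^1 + 4 = (-268912) + (21952) + (392) + (98) + (4) = -246466; answer -246466
Part II: R1 = -246466; m = 33764; 33764 = 2^2 * 23 * 367; sigma = (1 + 2 + 4) * (1 + 23) * (1 + 367) = 7 * 24 * 368 = 61824; answer 61824
Part III: R2 = 61824; d = 19; 1*(19)^2 + 7*(19)^1 + 1 = (361) + (133) + (1) = 495; answer 495

495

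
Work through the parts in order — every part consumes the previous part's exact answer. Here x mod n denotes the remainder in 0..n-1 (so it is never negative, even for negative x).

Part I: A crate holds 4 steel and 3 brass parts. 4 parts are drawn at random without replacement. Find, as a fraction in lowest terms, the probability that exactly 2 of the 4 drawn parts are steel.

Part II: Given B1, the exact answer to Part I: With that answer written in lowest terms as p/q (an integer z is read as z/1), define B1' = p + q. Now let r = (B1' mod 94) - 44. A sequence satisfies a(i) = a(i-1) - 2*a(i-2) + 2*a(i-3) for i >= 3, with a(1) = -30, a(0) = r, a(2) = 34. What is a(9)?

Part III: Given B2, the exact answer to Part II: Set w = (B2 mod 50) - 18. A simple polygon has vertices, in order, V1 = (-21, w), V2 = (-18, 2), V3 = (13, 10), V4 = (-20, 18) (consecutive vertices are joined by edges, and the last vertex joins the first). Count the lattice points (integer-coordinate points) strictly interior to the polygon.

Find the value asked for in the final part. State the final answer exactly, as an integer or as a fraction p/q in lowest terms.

289

Part I: total draws C(7,4) = 35; favorable C(4,2)*C(3,2) = 18; P = 18/35; answer 18/35
Part II: B1 = 18/35; threaded value p + q = 53; r = 9; a(3) = 1*(34) - 2*(-30) + 2*(9) = 112; iterating: a(3)=112, a(4)=-16, a(5)=-172, a(6)=84, a(7)=396, a(8)=-116, a(9)=-740; answer -740
Part III: B2 = -740; w = -8; cross terms: (-21*2 - -18*-8)=-186, (-18*10 - 13*2)=-206, (13*18 - -20*10)=434, (-20*-8 - -21*18)=538; twice the area = |580| = 580; area = 290; boundary points = 1 + 1 + 1 + 1 = 4; strictly interior points = area - boundary/2 + 1 = 289; answer 289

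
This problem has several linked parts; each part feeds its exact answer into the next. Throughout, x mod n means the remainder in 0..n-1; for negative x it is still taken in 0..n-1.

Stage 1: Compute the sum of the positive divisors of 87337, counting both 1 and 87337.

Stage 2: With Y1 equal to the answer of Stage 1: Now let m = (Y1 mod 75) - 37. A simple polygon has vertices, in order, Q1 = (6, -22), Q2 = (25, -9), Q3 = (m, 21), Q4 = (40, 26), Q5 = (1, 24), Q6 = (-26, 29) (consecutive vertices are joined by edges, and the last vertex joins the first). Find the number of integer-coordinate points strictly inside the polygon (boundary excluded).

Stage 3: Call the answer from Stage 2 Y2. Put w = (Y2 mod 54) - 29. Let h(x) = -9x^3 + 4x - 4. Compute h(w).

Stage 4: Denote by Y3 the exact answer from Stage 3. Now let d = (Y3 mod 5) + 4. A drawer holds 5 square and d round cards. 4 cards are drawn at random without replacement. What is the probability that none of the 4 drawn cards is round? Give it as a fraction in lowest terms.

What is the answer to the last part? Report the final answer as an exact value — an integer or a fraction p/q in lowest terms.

Stage 1: 87337 is prime, so its only divisors are 1 and 87337; sigma = 1 + 87337 = 87338; answer 87338
Stage 2: Y1 = 87338; m = 1; cross terms: (6*-9 - 25*-22)=496, (25*21 - 1*-9)=534, (1*26 - 40*21)=-814, (40*24 - 1*26)=934, (1*29 - -26*24)=653, (-26*-22 - 6*29)=398; twice the area = |2201| = 2201; area = 2201/2; boundary points = 1 + 6 + 1 + 1 + 1 + 1 = 11; strictly interior points = area - boundary/2 + 1 = 1096; answer 1096
Stage 3: Y2 = 1096; w = -13; -9*(-13)^3 + 4*(-13)^1 - 4 = (19773) + (-52) + (-4) = 19717; answer 19717
Stage 4: Y3 = 19717; d = 6; total draws C(11,4) = 330; favorable C(5,4) = 5; P = 1/66; answer 1/66

1/66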